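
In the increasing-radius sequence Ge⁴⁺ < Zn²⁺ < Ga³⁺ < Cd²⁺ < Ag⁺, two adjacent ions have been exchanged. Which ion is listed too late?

Compare adjacent ions: they are isoelectronic (28 e⁻) and Ga has more protons than Zn (31 vs 30), making Ga³⁺ smaller — yet in this increasing list Zn²⁺ sits before Ga³⁺. Nothing else is reversed, so Ga³⁺ should move one place to the left.

Ga³⁺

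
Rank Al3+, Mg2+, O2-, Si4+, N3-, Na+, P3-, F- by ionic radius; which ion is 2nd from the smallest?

Al3+

Work out protons and electrons: Si4+ has 10 e⁻ (Z=14), Al3+ has 10 e⁻ (Z=13), Mg2+ has 10 e⁻ (Z=12), Na+ has 10 e⁻ (Z=11), F- has 10 e⁻ (Z=9), O2- has 10 e⁻ (Z=8), N3- has 10 e⁻ (Z=7), P3- has 18 e⁻ (Z=15). Si4+ < Al3+ (isoelectronic, higher Z=14 is smaller); Al3+ < Mg2+ (both 10 e⁻, Z=13>12); Mg2+ < Na+ (isoelectronic, higher Z=12 is smaller); Na+ < F- (isoelectronic, higher Z=11 is smaller); F- < O2- (isoelectronic, higher Z=9 is smaller); O2- < N3- (isoelectronic, higher Z=8 is smaller); N3- < P3- (same group, 1 shell fewer).
That gives Si4+ < Al3+ < Mg2+ < Na+ < F- < O2- < N3- < P3-. From the smallest end, number 2 is Al3+.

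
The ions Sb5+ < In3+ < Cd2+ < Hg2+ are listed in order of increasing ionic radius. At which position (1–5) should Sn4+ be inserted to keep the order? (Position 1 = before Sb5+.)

Electron counts and nuclear charges: Sb5+ (Z=51, 46 e⁻), Sn4+ (Z=50, 46 e⁻), In3+ (Z=49, 46 e⁻), Cd2+ (Z=48, 46 e⁻), Hg2+ (Z=80, 78 e⁻). Sb5+ < Sn4+ (isoelectronic, higher Z=51 is smaller); Sn4+ < In3+ (isoelectronic, higher Z=50 is smaller); In3+ < Cd2+ (isoelectronic, higher Z=49 is smaller); Cd2+ < Hg2+ (same group, period 5 vs 6).
The complete sequence is Sb5+ < Sn4+ < In3+ < Cd2+ < Hg2+. Sn4+ sits at position 2.

2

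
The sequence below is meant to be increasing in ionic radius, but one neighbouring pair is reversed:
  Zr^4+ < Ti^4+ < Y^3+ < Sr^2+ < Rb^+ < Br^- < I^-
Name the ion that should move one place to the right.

Zr^4+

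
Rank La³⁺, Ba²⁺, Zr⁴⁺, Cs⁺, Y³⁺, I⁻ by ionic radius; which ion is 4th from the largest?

Work out protons and electrons: Zr⁴⁺ (Z=40, 36 e⁻), Y³⁺ (Z=39, 36 e⁻), La³⁺ (Z=57, 54 e⁻), Ba²⁺ (Z=56, 54 e⁻), Cs⁺ (Z=55, 54 e⁻), I⁻ (Z=53, 54 e⁻). Zr⁴⁺ < Y³⁺ (both 36 e⁻, Z=40>39); Y³⁺ < La³⁺ (same group, period 5 vs 6); La³⁺ < Ba²⁺ (isoelectronic, higher Z=57 is smaller); Ba²⁺ < Cs⁺ (both 54 e⁻, Z=56>55); Cs⁺ < I⁻ (isoelectronic, higher Z=55 is smaller).
Ordering: Zr⁴⁺ < Y³⁺ < La³⁺ < Ba²⁺ < Cs⁺ < I⁻. The 4th largest is La³⁺.

La³⁺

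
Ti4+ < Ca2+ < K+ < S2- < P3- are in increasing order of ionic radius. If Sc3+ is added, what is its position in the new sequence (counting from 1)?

2

These species are isoelectronic with 18 electrons. The only difference is the number of protons: Ti4+ (Z=22), Sc3+ (Z=21), Ca2+ (Z=20), K+ (Z=19), S2- (Z=16), P3- (Z=15). The strongest nuclear pull (Ti4+) gives the smallest ion.
Putting Sc3+ in gives Ti4+ < Sc3+ < Ca2+ < K+ < S2- < P3-; it lands at slot 2.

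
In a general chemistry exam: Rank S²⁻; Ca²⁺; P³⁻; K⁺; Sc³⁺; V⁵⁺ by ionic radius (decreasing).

P³⁻ > S²⁻ > K⁺ > Ca²⁺ > Sc³⁺ > V⁵⁺

All of these have 18 electrons (isoelectronic). With the same electron cloud, the ion with the most protons pulls it in tightest. Nuclear charges: V⁵⁺ (Z=23), Sc³⁺ (Z=21), Ca²⁺ (Z=20), K⁺ (Z=19), S²⁻ (Z=16), P³⁻ (Z=15). Highest Z is smallest.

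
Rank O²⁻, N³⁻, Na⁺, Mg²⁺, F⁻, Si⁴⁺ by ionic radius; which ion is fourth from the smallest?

F⁻

Isoelectronic series (10 e⁻ each). Size is set by nuclear charge: more protons means a smaller ion. Si⁴⁺ (Z=14), Mg²⁺ (Z=12), Na⁺ (Z=11), F⁻ (Z=9), O²⁻ (Z=8), N³⁻ (Z=7).
So the order is Si⁴⁺ < Mg²⁺ < Na⁺ < F⁻ < O²⁻ < N³⁻; the 4th-smallest ion is F⁻.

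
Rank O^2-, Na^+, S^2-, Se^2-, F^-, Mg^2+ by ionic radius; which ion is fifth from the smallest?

S^2-

Mg^2+: 10 e⁻, Z=12, Na^+: 10 e⁻, Z=11, F^-: 10 e⁻, Z=9, O^2-: 10 e⁻, Z=8, S^2-: 18 e⁻, Z=16, Se^2-: 36 e⁻, Z=34. Mg^2+ < Na^+ (both 10 e⁻, Z=12>11); Na^+ < F^- (both 10 e⁻, Z=11>9); F^- < O^2- (isoelectronic, higher Z=9 is smaller); O^2- < S^2- (same group, period 2 vs 3); S^2- < Se^2- (same group, period 3 vs 4).
So the order is Mg^2+ < Na^+ < F^- < O^2- < S^2- < Se^2-; the 5th-smallest ion is S^2-.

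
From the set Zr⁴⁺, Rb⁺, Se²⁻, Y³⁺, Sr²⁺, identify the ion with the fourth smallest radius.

Rb⁺

Isoelectronic series (36 e⁻ each). Size is set by nuclear charge: more protons means a smaller ion. Zr⁴⁺ (Z=40), Y³⁺ (Z=39), Sr²⁺ (Z=38), Rb⁺ (Z=37), Se²⁻ (Z=34).
Full ascending order: Zr⁴⁺ < Y³⁺ < Sr²⁺ < Rb⁺ < Se²⁻. Counting from the smallest, position 4 is Rb⁺.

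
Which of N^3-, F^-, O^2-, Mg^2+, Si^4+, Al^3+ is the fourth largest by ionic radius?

Mg^2+

Isoelectronic series (10 e⁻ each). Size is set by nuclear charge: more protons means a smaller ion. Si^4+ (Z=14), Al^3+ (Z=13), Mg^2+ (Z=12), F^- (Z=9), O^2- (Z=8), N^3- (Z=7).
So the order is Si^4+ < Al^3+ < Mg^2+ < F^- < O^2- < N^3-; the 4th-largest ion is Mg^2+.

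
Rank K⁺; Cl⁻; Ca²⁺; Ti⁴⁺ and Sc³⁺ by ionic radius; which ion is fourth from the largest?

Sc³⁺

Each ion has 18 electrons. The ranking follows nuclear charge in reverse — greater Z gives a smaller radius. Ti⁴⁺ (Z=22), Sc³⁺ (Z=21), Ca²⁺ (Z=20), K⁺ (Z=19), Cl⁻ (Z=17).
That gives Ti⁴⁺ < Sc³⁺ < Ca²⁺ < K⁺ < Cl⁻. From the largest end, number 4 is Sc³⁺.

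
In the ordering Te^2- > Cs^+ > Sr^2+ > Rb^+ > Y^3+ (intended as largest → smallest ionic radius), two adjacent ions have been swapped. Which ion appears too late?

Compare adjacent ions: they are isoelectronic (36 e⁻) and Sr has more protons than Rb (38 vs 37), making Sr^2+ smaller — yet in this decreasing list Sr^2+ sits before Rb^+. Nothing else is reversed, so Rb^+ should move one place to the left.

Rb^+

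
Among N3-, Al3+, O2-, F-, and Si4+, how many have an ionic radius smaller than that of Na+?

These species are isoelectronic with 10 electrons. The only difference is the number of protons: Si4+ (Z=14), Al3+ (Z=13), Na+ (Z=11), F- (Z=9), O2- (Z=8), N3- (Z=7). The strongest nuclear pull (Si4+) gives the smallest ion.
Placing each against Na+: smaller — Si4+, Al3+; larger — F-, O2-, N3-. That's 2.

2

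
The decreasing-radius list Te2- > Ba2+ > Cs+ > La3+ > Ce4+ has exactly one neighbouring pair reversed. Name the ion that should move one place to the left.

Check each adjacent pair. Ba2+ and Cs+ are reversed: Ba2+ and Cs+ share 54 electrons; the higher nuclear charge on Ba (Z=56) contracts it more, so Ba2+ < Cs+. No other neighbouring pair contradicts the periodic trends, so Cs+ is the ion listed too late.

Cs+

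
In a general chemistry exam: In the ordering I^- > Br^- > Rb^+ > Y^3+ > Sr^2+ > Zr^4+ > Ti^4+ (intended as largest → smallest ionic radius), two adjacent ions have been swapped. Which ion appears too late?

Scanning neighbour by neighbour, only Y^3+/Sr^2+ violates a trend: both have 36 electrons but Z(Y)=39 > Z(Sr)=38, so Y^3+ should be the smaller of the two. That makes Sr^2+ the one sitting a position late relative to where it belongs.

Sr^2+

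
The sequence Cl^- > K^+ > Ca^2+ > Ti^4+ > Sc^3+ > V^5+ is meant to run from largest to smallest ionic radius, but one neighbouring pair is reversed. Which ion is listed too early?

Compare adjacent ions: both have 18 electrons but Z(Ti)=22 > Z(Sc)=21, so Ti^4+ should be the smaller of the two — yet in this decreasing list Ti^4+ sits before Sc^3+. Nothing else is reversed, so Ti^4+ should move one place to the right.

Ti^4+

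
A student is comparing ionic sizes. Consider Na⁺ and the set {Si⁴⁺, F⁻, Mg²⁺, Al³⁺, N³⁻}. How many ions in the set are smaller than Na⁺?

3

Isoelectronic series (10 e⁻ each). Size is set by nuclear charge: more protons means a smaller ion. Si⁴⁺ (Z=14), Al³⁺ (Z=13), Mg²⁺ (Z=12), Na⁺ (Z=11), F⁻ (Z=9), N³⁻ (Z=7).
Placing each against Na⁺: smaller — Si⁴⁺, Al³⁺, Mg²⁺; larger — F⁻, N³⁻. That's 3.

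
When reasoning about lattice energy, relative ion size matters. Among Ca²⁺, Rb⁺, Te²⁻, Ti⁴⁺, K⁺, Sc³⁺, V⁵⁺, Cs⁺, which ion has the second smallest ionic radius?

Ti⁴⁺

Tabulating Z and e⁻: V⁵⁺ has 18 e⁻ (Z=23), Ti⁴⁺ has 18 e⁻ (Z=22), Sc³⁺ has 18 e⁻ (Z=21), Ca²⁺ has 18 e⁻ (Z=20), K⁺ has 18 e⁻ (Z=19), Rb⁺ has 36 e⁻ (Z=37), Cs⁺ has 54 e⁻ (Z=55), Te²⁻ has 54 e⁻ (Z=52). V⁵⁺ < Ti⁴⁺ (isoelectronic, higher Z=23 is smaller); Ti⁴⁺ < Sc³⁺ (both 18 e⁻, Z=22>21); Sc³⁺ < Ca²⁺ (both 18 e⁻, Z=21>20); Ca²⁺ < K⁺ (both 18 e⁻, Z=20>19); K⁺ < Rb⁺ (same group, period 4 vs 5); Rb⁺ < Cs⁺ (same group, period 5 vs 6); Cs⁺ < Te²⁻ (both 54 e⁻, Z=55>52).
Ordering: V⁵⁺ < Ti⁴⁺ < Sc³⁺ < Ca²⁺ < K⁺ < Rb⁺ < Cs⁺ < Te²⁻. The second smallest is Ti⁴⁺.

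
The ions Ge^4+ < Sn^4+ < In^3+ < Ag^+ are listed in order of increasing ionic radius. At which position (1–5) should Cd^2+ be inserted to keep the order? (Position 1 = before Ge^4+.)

First list Z and electron count for each: Ge^4+ has 28 e⁻ (Z=32), Sn^4+ has 46 e⁻ (Z=50), In^3+ has 46 e⁻ (Z=49), Cd^2+ has 46 e⁻ (Z=48), Ag^+ has 46 e⁻ (Z=47). Ge^4+ < Sn^4+ (same group, 1 shell fewer); Sn^4+ < In^3+ (both 46 e⁻, Z=50>49); In^3+ < Cd^2+ (both 46 e⁻, Z=49>48); Cd^2+ < Ag^+ (both 46 e⁻, Z=48>47).
Merged order: Ge^4+ < Sn^4+ < In^3+ < Cd^2+ < Ag^+ — Cd^2+ is number 4.

4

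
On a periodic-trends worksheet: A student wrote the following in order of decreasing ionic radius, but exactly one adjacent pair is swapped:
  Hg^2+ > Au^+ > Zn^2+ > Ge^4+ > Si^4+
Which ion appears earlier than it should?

Check each adjacent pair. Hg^2+ and Au^+ are reversed: Hg^2+ and Au^+ share 78 electrons; the higher nuclear charge on Hg (Z=80) contracts it more, so Hg^2+ < Au^+. No other neighbouring pair contradicts the periodic trends, so Hg^2+ is the ion listed too early.

Hg^2+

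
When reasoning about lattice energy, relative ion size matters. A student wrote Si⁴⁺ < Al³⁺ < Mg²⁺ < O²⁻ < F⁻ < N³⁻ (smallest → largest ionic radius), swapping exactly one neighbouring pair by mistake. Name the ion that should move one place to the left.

F⁻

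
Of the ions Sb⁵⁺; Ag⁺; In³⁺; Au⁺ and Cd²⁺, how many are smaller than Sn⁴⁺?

1

Tabulating Z and e⁻: Sb⁵⁺ has 46 e⁻ (Z=51), Sn⁴⁺ has 46 e⁻ (Z=50), In³⁺ has 46 e⁻ (Z=49), Cd²⁺ has 46 e⁻ (Z=48), Ag⁺ has 46 e⁻ (Z=47), Au⁺ has 78 e⁻ (Z=79). Sb⁵⁺ < Sn⁴⁺ (both 46 e⁻, Z=51>50); Sn⁴⁺ < In³⁺ (isoelectronic, higher Z=50 is smaller); In³⁺ < Cd²⁺ (both 46 e⁻, Z=49>48); Cd²⁺ < Ag⁺ (isoelectronic, higher Z=48 is smaller); Ag⁺ < Au⁺ (same group, 1 shell fewer).
Placing each against Sn⁴⁺: smaller — Sb⁵⁺; larger — In³⁺, Cd²⁺, Ag⁺, Au⁺. So 1 is smaller.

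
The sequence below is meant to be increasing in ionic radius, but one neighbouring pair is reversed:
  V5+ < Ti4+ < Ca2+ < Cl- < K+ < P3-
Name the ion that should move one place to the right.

Scanning neighbour by neighbour, only Cl-/K+ violates a trend: both have 18 electrons but Z(K)=19 > Z(Cl)=17, so K+ should be the smaller of the two. That makes Cl- the one sitting a position early relative to where it belongs.

Cl-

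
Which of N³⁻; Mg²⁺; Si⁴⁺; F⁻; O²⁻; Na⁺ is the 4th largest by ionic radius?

These species are isoelectronic with 10 electrons. The only difference is the number of protons: Si⁴⁺ (Z=14), Mg²⁺ (Z=12), Na⁺ (Z=11), F⁻ (Z=9), O²⁻ (Z=8), N³⁻ (Z=7). The strongest nuclear pull (Si⁴⁺) gives the smallest ion.
That gives Si⁴⁺ < Mg²⁺ < Na⁺ < F⁻ < O²⁻ < N³⁻. From the largest end, number 4 is Na⁺.

Na⁺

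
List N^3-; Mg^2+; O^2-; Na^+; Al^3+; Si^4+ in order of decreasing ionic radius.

N^3- > O^2- > Na^+ > Mg^2+ > Al^3+ > Si^4+

All of these have 10 electrons (isoelectronic). With the same electron cloud, the ion with the most protons pulls it in tightest. Nuclear charges: Si^4+ (Z=14), Al^3+ (Z=13), Mg^2+ (Z=12), Na^+ (Z=11), O^2- (Z=8), N^3- (Z=7). Highest Z is smallest.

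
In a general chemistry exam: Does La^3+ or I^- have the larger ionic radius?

I^-

Isoelectronic series (54 e⁻ each). Size is set by nuclear charge: more protons means a smaller ion. La^3+ (Z=57), I^- (Z=53).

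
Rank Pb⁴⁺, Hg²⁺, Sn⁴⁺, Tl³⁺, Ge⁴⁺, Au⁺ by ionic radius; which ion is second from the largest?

Hg²⁺

First list Z and electron count for each: Ge⁴⁺ has 28 e⁻ (Z=32), Sn⁴⁺ has 46 e⁻ (Z=50), Pb⁴⁺ has 78 e⁻ (Z=82), Tl³⁺ has 78 e⁻ (Z=81), Hg²⁺ has 78 e⁻ (Z=80), Au⁺ has 78 e⁻ (Z=79). Ge⁴⁺ < Sn⁴⁺ (same group, 1 shell fewer); Sn⁴⁺ < Pb⁴⁺ (same group, 1 shell fewer); Pb⁴⁺ < Tl³⁺ (isoelectronic, higher Z=82 is smaller); Tl³⁺ < Hg²⁺ (isoelectronic, higher Z=81 is smaller); Hg²⁺ < Au⁺ (isoelectronic, higher Z=80 is smaller).
That gives Ge⁴⁺ < Sn⁴⁺ < Pb⁴⁺ < Tl³⁺ < Hg²⁺ < Au⁺. From the largest end, number 2 is Hg²⁺.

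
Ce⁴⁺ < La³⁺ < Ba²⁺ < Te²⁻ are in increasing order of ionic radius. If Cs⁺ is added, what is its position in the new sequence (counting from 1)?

4

All of these have 54 electrons (isoelectronic). With the same electron cloud, the ion with the most protons pulls it in tightest. Nuclear charges: Ce⁴⁺ (Z=58), La³⁺ (Z=57), Ba²⁺ (Z=56), Cs⁺ (Z=55), Te²⁻ (Z=52). Highest Z is smallest.
The complete sequence is Ce⁴⁺ < La³⁺ < Ba²⁺ < Cs⁺ < Te²⁻. Cs⁺ sits at position 4.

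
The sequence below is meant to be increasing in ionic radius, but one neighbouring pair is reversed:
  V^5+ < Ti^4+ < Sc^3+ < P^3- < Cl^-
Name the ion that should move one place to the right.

P^3-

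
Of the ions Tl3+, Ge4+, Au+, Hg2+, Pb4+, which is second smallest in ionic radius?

Pb4+

Work out protons and electrons: Ge4+ (Z=32, 28 e⁻), Pb4+ (Z=82, 78 e⁻), Tl3+ (Z=81, 78 e⁻), Hg2+ (Z=80, 78 e⁻), Au+ (Z=79, 78 e⁻). Ge4+ < Pb4+ (same group, period 4 vs 6); Pb4+ < Tl3+ (both 78 e⁻, Z=82>81); Tl3+ < Hg2+ (isoelectronic, higher Z=81 is smaller); Hg2+ < Au+ (both 78 e⁻, Z=80>79).
That gives Ge4+ < Pb4+ < Tl3+ < Hg2+ < Au+. From the smallest end, number 2 is Pb4+.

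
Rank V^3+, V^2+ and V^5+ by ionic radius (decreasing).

These are all V ions. Removing more electrons (higher positive charge) pulls the remaining electrons in closer, so V^5+ is smallest and V^2+ is largest.

V^2+ > V^3+ > V^5+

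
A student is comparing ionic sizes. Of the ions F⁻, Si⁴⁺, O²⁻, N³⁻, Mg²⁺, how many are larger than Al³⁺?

4

All of these have 10 electrons (isoelectronic). With the same electron cloud, the ion with the most protons pulls it in tightest. Nuclear charges: Si⁴⁺ (Z=14), Al³⁺ (Z=13), Mg²⁺ (Z=12), F⁻ (Z=9), O²⁻ (Z=8), N³⁻ (Z=7). Highest Z is smallest.
Placing each against Al³⁺: smaller — Si⁴⁺; larger — Mg²⁺, F⁻, O²⁻, N³⁻. So 4 are larger.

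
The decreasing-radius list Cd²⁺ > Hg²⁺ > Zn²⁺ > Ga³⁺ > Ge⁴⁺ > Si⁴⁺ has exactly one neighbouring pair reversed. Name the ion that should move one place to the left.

Hg²⁺

Check each adjacent pair. Cd²⁺ and Hg²⁺ are reversed: Cd²⁺ and Hg²⁺ are in one column with the same charge; the lighter period-5 ion has one fewer shell and is smaller. No other neighbouring pair contradicts the periodic trends, so Hg²⁺ is the ion listed too late.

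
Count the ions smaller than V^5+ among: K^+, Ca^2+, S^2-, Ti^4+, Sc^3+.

Isoelectronic series (18 e⁻ each). Size is set by nuclear charge: more protons means a smaller ion. V^5+ (Z=23), Ti^4+ (Z=22), Sc^3+ (Z=21), Ca^2+ (Z=20), K^+ (Z=19), S^2- (Z=16).
Ordering all of them (including V^5+) by radius gives V^5+ < Ti^4+ < Sc^3+ < Ca^2+ < K^+ < S^2-. So 0 are smaller.

0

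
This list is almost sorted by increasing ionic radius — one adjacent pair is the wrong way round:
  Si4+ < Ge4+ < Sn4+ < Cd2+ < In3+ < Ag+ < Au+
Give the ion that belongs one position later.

Cd2+

The pair Cd2+, In3+ is the wrong way round — they are isoelectronic (46 e⁻) and In has more protons than Cd (49 vs 48), making In3+ smaller. All other adjacent pairs agree with periodic trends, so Cd2+ is the misplaced ion.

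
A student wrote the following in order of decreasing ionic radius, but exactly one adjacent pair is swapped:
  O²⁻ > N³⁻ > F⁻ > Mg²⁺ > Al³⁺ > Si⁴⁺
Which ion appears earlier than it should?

O²⁻

Compare adjacent ions: both have 10 electrons but Z(O)=8 > Z(N)=7, so O²⁻ should be the smaller of the two — yet in this decreasing list O²⁻ sits before N³⁻. Nothing else is reversed, so O²⁻ should move one place to the right.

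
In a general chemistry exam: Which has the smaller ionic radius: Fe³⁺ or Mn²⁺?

Isoelectronic series (23 e⁻ each). Size is set by nuclear charge: more protons means a smaller ion. Fe³⁺ (Z=26), Mn²⁺ (Z=25).

Fe³⁺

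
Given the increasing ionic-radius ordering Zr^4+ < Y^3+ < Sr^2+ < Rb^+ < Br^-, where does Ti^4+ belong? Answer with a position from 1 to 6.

1

Ti^4+ (Z=22, 18 e⁻), Zr^4+ (Z=40, 36 e⁻), Y^3+ (Z=39, 36 e⁻), Sr^2+ (Z=38, 36 e⁻), Rb^+ (Z=37, 36 e⁻), Br^- (Z=35, 36 e⁻). Ti^4+ < Zr^4+ (same group, 1 shell fewer); Zr^4+ < Y^3+ (isoelectronic, higher Z=40 is smaller); Y^3+ < Sr^2+ (isoelectronic, higher Z=39 is smaller); Sr^2+ < Rb^+ (both 36 e⁻, Z=38>37); Rb^+ < Br^- (isoelectronic, higher Z=37 is smaller).
Putting Ti^4+ in gives Ti^4+ < Zr^4+ < Y^3+ < Sr^2+ < Rb^+ < Br^-; it lands at slot 1.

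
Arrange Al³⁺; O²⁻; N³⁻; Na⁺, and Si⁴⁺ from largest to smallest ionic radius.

Isoelectronic series (10 e⁻ each). Size is set by nuclear charge: more protons means a smaller ion. Si⁴⁺ (Z=14), Al³⁺ (Z=13), Na⁺ (Z=11), O²⁻ (Z=8), N³⁻ (Z=7).

N³⁻ > O²⁻ > Na⁺ > Al³⁺ > Si⁴⁺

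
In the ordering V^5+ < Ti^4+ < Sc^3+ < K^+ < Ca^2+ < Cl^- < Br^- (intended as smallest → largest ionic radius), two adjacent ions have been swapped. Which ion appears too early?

K^+

Scanning neighbour by neighbour, only K^+/Ca^2+ violates a trend: both have 18 electrons but Z(Ca)=20 > Z(K)=19, so Ca^2+ should be the smaller of the two. That makes K^+ the one sitting a position early relative to where it belongs.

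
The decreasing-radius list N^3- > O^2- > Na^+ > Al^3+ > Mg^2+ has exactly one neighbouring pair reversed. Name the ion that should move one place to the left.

Mg^2+

Compare adjacent ions: both have 10 electrons but Z(Al)=13 > Z(Mg)=12, so Al^3+ should be the smaller of the two — yet in this decreasing list Al^3+ sits before Mg^2+. Nothing else is reversed, so Mg^2+ should move one place to the left.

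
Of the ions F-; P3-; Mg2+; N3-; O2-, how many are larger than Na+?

4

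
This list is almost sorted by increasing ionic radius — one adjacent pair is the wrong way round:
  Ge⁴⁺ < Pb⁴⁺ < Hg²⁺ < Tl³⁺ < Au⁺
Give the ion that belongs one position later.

Check each adjacent pair. Hg²⁺ and Tl³⁺ are reversed: Tl³⁺ and Hg²⁺ share 78 electrons; the higher nuclear charge on Tl (Z=81) contracts it more, so Tl³⁺ < Hg²⁺. No other neighbouring pair contradicts the periodic trends, so Hg²⁺ is the ion listed too early.

Hg²⁺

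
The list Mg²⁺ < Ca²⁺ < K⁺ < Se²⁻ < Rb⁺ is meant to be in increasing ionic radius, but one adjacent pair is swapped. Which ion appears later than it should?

Scanning neighbour by neighbour, only Se²⁻/Rb⁺ violates a trend: Rb⁺ and Se²⁻ share 36 electrons; the higher nuclear charge on Rb (Z=37) contracts it more, so Rb⁺ < Se²⁻. That makes Rb⁺ the one sitting a position late relative to where it belongs.

Rb⁺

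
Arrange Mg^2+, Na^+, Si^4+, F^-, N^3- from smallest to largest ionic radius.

Si^4+ < Mg^2+ < Na^+ < F^- < N^3-

Isoelectronic series (10 e⁻ each). Size is set by nuclear charge: more protons means a smaller ion. Si^4+ (Z=14), Mg^2+ (Z=12), Na^+ (Z=11), F^- (Z=9), N^3- (Z=7).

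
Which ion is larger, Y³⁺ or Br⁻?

Br⁻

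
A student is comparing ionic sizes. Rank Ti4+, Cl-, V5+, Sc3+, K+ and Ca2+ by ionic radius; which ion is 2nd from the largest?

All of these have 18 electrons (isoelectronic). With the same electron cloud, the ion with the most protons pulls it in tightest. Nuclear charges: V5+ (Z=23), Ti4+ (Z=22), Sc3+ (Z=21), Ca2+ (Z=20), K+ (Z=19), Cl- (Z=17). Highest Z is smallest.
So the order is V5+ < Ti4+ < Sc3+ < Ca2+ < K+ < Cl-; the 2nd-largest ion is K+.

K+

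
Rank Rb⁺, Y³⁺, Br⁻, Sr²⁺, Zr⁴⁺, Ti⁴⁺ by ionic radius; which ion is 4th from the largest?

Y³⁺

Ti⁴⁺ has 18 e⁻ (Z=22), Zr⁴⁺ has 36 e⁻ (Z=40), Y³⁺ has 36 e⁻ (Z=39), Sr²⁺ has 36 e⁻ (Z=38), Rb⁺ has 36 e⁻ (Z=37), Br⁻ has 36 e⁻ (Z=35). Ti⁴⁺ < Zr⁴⁺ (same group, period 4 vs 5); Zr⁴⁺ < Y³⁺ (both 36 e⁻, Z=40>39); Y³⁺ < Sr²⁺ (both 36 e⁻, Z=39>38); Sr²⁺ < Rb⁺ (isoelectronic, higher Z=38 is smaller); Rb⁺ < Br⁻ (isoelectronic, higher Z=37 is smaller).
So the order is Ti⁴⁺ < Zr⁴⁺ < Y³⁺ < Sr²⁺ < Rb⁺ < Br⁻; the 4th-largest ion is Y³⁺.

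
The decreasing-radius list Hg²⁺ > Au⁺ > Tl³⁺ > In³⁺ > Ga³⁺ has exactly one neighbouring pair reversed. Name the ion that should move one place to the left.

Scanning neighbour by neighbour, only Hg²⁺/Au⁺ violates a trend: both have 78 electrons but Z(Hg)=80 > Z(Au)=79, so Hg²⁺ should be the smaller of the two. That makes Au⁺ the one sitting a position late relative to where it belongs.

Au⁺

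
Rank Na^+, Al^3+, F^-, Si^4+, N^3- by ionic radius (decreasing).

N^3- > F^- > Na^+ > Al^3+ > Si^4+

Each ion has 10 electrons. The ranking follows nuclear charge in reverse — greater Z gives a smaller radius. Si^4+ (Z=14), Al^3+ (Z=13), Na^+ (Z=11), F^- (Z=9), N^3- (Z=7).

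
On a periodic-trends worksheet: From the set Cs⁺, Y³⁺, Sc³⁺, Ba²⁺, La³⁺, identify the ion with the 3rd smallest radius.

Tabulating Z and e⁻: Sc³⁺ has 18 e⁻ (Z=21), Y³⁺ has 36 e⁻ (Z=39), La³⁺ has 54 e⁻ (Z=57), Ba²⁺ has 54 e⁻ (Z=56), Cs⁺ has 54 e⁻ (Z=55). Sc³⁺ < Y³⁺ (same group, 1 shell fewer); Y³⁺ < La³⁺ (same group, period 5 vs 6); La³⁺ < Ba²⁺ (both 54 e⁻, Z=57>56); Ba²⁺ < Cs⁺ (isoelectronic, higher Z=56 is smaller).
So the order is Sc³⁺ < Y³⁺ < La³⁺ < Ba²⁺ < Cs⁺; the 3rd-smallest ion is La³⁺.

La³⁺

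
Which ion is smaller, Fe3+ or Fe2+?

Fe3+

These are all Fe ions. Removing more electrons (higher positive charge) pulls the remaining electrons in closer, so Fe3+ is smallest and Fe2+ is largest.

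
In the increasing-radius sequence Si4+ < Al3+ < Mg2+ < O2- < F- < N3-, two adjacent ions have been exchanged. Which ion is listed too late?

F-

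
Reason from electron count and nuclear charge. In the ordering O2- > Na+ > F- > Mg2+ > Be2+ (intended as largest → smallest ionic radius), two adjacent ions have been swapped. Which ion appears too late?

Compare adjacent ions: they are isoelectronic (10 e⁻) and Na has more protons than F (11 vs 9), making Na+ smaller — yet in this decreasing list Na+ sits before F-. Nothing else is reversed, so F- should move one place to the left.

F-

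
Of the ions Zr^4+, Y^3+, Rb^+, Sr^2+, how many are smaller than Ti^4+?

0

Ti^4+: 18 e⁻, Z=22, Zr^4+: 36 e⁻, Z=40, Y^3+: 36 e⁻, Z=39, Sr^2+: 36 e⁻, Z=38, Rb^+: 36 e⁻, Z=37. Ti^4+ < Zr^4+ (same group, 1 shell fewer); Zr^4+ < Y^3+ (both 36 e⁻, Z=40>39); Y^3+ < Sr^2+ (isoelectronic, higher Z=39 is smaller); Sr^2+ < Rb^+ (both 36 e⁻, Z=38>37).
Overall: Ti^4+ < Zr^4+ < Y^3+ < Sr^2+ < Rb^+. Ti^4+ has 0 below it and 4 above. Count: 0.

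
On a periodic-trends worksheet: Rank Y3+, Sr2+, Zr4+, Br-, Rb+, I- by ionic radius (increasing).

Electron counts and nuclear charges: Zr4+ has 36 e⁻ (Z=40), Y3+ has 36 e⁻ (Z=39), Sr2+ has 36 e⁻ (Z=38), Rb+ has 36 e⁻ (Z=37), Br- has 36 e⁻ (Z=35), I- has 54 e⁻ (Z=53). Zr4+ < Y3+ (both 36 e⁻, Z=40>39); Y3+ < Sr2+ (isoelectronic, higher Z=39 is smaller); Sr2+ < Rb+ (isoelectronic, higher Z=38 is smaller); Rb+ < Br- (both 36 e⁻, Z=37>35); Br- < I- (same group, 1 shell fewer).

Zr4+ < Y3+ < Sr2+ < Rb+ < Br- < I-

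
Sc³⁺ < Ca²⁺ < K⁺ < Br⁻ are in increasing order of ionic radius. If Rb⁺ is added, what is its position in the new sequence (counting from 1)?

4

First list Z and electron count for each: Sc³⁺ (Z=21, 18 e⁻), Ca²⁺ (Z=20, 18 e⁻), K⁺ (Z=19, 18 e⁻), Rb⁺ (Z=37, 36 e⁻), Br⁻ (Z=35, 36 e⁻). Sc³⁺ < Ca²⁺ (isoelectronic, higher Z=21 is smaller); Ca²⁺ < K⁺ (isoelectronic, higher Z=20 is smaller); K⁺ < Rb⁺ (same group, 1 shell fewer); Rb⁺ < Br⁻ (isoelectronic, higher Z=37 is smaller).
Putting Rb⁺ in gives Sc³⁺ < Ca²⁺ < K⁺ < Rb⁺ < Br⁻; it lands at slot 4.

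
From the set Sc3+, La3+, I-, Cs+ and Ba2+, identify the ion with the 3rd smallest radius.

Electron counts and nuclear charges: Sc3+ (Z=21, 18 e⁻), La3+ (Z=57, 54 e⁻), Ba2+ (Z=56, 54 e⁻), Cs+ (Z=55, 54 e⁻), I- (Z=53, 54 e⁻). Sc3+ < La3+ (same group, period 4 vs 6); La3+ < Ba2+ (both 54 e⁻, Z=57>56); Ba2+ < Cs+ (isoelectronic, higher Z=56 is smaller); Cs+ < I- (both 54 e⁻, Z=55>53).
So the order is Sc3+ < La3+ < Ba2+ < Cs+ < I-; the 3rd-smallest ion is Ba2+.

Ba2+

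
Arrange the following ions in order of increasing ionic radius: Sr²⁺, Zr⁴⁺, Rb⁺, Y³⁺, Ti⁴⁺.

Ti⁴⁺: 18 e⁻, Z=22, Zr⁴⁺: 36 e⁻, Z=40, Y³⁺: 36 e⁻, Z=39, Sr²⁺: 36 e⁻, Z=38, Rb⁺: 36 e⁻, Z=37. Ti⁴⁺ < Zr⁴⁺ (same group, period 4 vs 5); Zr⁴⁺ < Y³⁺ (isoelectronic, higher Z=40 is smaller); Y³⁺ < Sr²⁺ (both 36 e⁻, Z=39>38); Sr²⁺ < Rb⁺ (isoelectronic, higher Z=38 is smaller).

Ti⁴⁺ < Zr⁴⁺ < Y³⁺ < Sr²⁺ < Rb⁺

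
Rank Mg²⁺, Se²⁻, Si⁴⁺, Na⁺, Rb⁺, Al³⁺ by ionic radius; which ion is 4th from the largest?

Mg²⁺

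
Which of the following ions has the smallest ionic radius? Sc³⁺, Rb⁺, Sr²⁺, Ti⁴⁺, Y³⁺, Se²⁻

Ti⁴⁺: 18 e⁻, Z=22, Sc³⁺: 18 e⁻, Z=21, Y³⁺: 36 e⁻, Z=39, Sr²⁺: 36 e⁻, Z=38, Rb⁺: 36 e⁻, Z=37, Se²⁻: 36 e⁻, Z=34. Ti⁴⁺ < Sc³⁺ (isoelectronic, higher Z=22 is smaller); Sc³⁺ < Y³⁺ (same group, 1 shell fewer); Y³⁺ < Sr²⁺ (both 36 e⁻, Z=39>38); Sr²⁺ < Rb⁺ (both 36 e⁻, Z=38>37); Rb⁺ < Se²⁻ (both 36 e⁻, Z=37>34).

Ti⁴⁺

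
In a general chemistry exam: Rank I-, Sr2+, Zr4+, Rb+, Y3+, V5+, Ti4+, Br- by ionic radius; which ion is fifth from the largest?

Y3+

Tabulating Z and e⁻: V5+ has 18 e⁻ (Z=23), Ti4+ has 18 e⁻ (Z=22), Zr4+ has 36 e⁻ (Z=40), Y3+ has 36 e⁻ (Z=39), Sr2+ has 36 e⁻ (Z=38), Rb+ has 36 e⁻ (Z=37), Br- has 36 e⁻ (Z=35), I- has 54 e⁻ (Z=53). V5+ < Ti4+ (isoelectronic, higher Z=23 is smaller); Ti4+ < Zr4+ (same group, period 4 vs 5); Zr4+ < Y3+ (both 36 e⁻, Z=40>39); Y3+ < Sr2+ (both 36 e⁻, Z=39>38); Sr2+ < Rb+ (isoelectronic, higher Z=38 is smaller); Rb+ < Br- (isoelectronic, higher Z=37 is smaller); Br- < I- (same group, period 4 vs 5).
Ordering: V5+ < Ti4+ < Zr4+ < Y3+ < Sr2+ < Rb+ < Br- < I-. The fifth largest is Y3+.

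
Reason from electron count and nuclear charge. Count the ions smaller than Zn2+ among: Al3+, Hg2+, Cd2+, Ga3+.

Al3+ has 10 e⁻ (Z=13), Ga3+ has 28 e⁻ (Z=31), Zn2+ has 28 e⁻ (Z=30), Cd2+ has 46 e⁻ (Z=48), Hg2+ has 78 e⁻ (Z=80). Al3+ < Ga3+ (same group, period 3 vs 4); Ga3+ < Zn2+ (isoelectronic, higher Z=31 is smaller); Zn2+ < Cd2+ (same group, period 4 vs 5); Cd2+ < Hg2+ (same group, period 5 vs 6).
Ordering all of them (including Zn2+) by radius gives Al3+ < Ga3+ < Zn2+ < Cd2+ < Hg2+. That's 2.

2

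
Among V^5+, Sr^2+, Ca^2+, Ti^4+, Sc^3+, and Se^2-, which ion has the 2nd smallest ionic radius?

Ti^4+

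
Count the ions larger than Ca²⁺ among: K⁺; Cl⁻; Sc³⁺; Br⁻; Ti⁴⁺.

Electron counts and nuclear charges: Ti⁴⁺ has 18 e⁻ (Z=22), Sc³⁺ has 18 e⁻ (Z=21), Ca²⁺ has 18 e⁻ (Z=20), K⁺ has 18 e⁻ (Z=19), Cl⁻ has 18 e⁻ (Z=17), Br⁻ has 36 e⁻ (Z=35). Ti⁴⁺ < Sc³⁺ (isoelectronic, higher Z=22 is smaller); Sc³⁺ < Ca²⁺ (isoelectronic, higher Z=21 is smaller); Ca²⁺ < K⁺ (isoelectronic, higher Z=20 is smaller); K⁺ < Cl⁻ (both 18 e⁻, Z=19>17); Cl⁻ < Br⁻ (same group, period 3 vs 4).
Ordering all of them (including Ca²⁺) by radius gives Ti⁴⁺ < Sc³⁺ < Ca²⁺ < K⁺ < Cl⁻ < Br⁻. That's 3.

3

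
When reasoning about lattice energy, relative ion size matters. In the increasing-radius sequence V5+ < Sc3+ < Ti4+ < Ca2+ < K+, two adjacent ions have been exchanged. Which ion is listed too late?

Scanning neighbour by neighbour, only Sc3+/Ti4+ violates a trend: Ti4+ and Sc3+ share 18 electrons; the higher nuclear charge on Ti (Z=22) contracts it more, so Ti4+ < Sc3+. That makes Ti4+ the one sitting a position late relative to where it belongs.

Ti4+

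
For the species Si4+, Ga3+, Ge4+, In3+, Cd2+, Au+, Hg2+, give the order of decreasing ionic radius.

Tabulating Z and e⁻: Si4+: 10 e⁻, Z=14, Ge4+: 28 e⁻, Z=32, Ga3+: 28 e⁻, Z=31, In3+: 46 e⁻, Z=49, Cd2+: 46 e⁻, Z=48, Hg2+: 78 e⁻, Z=80, Au+: 78 e⁻, Z=79. Si4+ < Ge4+ (same group, period 3 vs 4); Ge4+ < Ga3+ (both 28 e⁻, Z=32>31); Ga3+ < In3+ (same group, period 4 vs 5); In3+ < Cd2+ (both 46 e⁻, Z=49>48); Cd2+ < Hg2+ (same group, 1 shell fewer); Hg2+ < Au+ (both 78 e⁻, Z=80>79).

Au+ > Hg2+ > Cd2+ > In3+ > Ga3+ > Ge4+ > Si4+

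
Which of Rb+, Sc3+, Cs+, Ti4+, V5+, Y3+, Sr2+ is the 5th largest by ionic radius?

Sc3+

Work out protons and electrons: V5+ has 18 e⁻ (Z=23), Ti4+ has 18 e⁻ (Z=22), Sc3+ has 18 e⁻ (Z=21), Y3+ has 36 e⁻ (Z=39), Sr2+ has 36 e⁻ (Z=38), Rb+ has 36 e⁻ (Z=37), Cs+ has 54 e⁻ (Z=55). V5+ < Ti4+ (both 18 e⁻, Z=23>22); Ti4+ < Sc3+ (isoelectronic, higher Z=22 is smaller); Sc3+ < Y3+ (same group, period 4 vs 5); Y3+ < Sr2+ (isoelectronic, higher Z=39 is smaller); Sr2+ < Rb+ (isoelectronic, higher Z=38 is smaller); Rb+ < Cs+ (same group, 1 shell fewer).
Ordering: V5+ < Ti4+ < Sc3+ < Y3+ < Sr2+ < Rb+ < Cs+. The 5th largest is Sc3+.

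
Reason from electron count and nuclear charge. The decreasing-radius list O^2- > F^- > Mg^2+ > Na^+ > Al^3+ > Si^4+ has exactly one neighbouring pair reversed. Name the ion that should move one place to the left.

Na^+

The pair Mg^2+, Na^+ is the wrong way round — they are isoelectronic (10 e⁻) and Mg has more protons than Na (12 vs 11), making Mg^2+ smaller. All other adjacent pairs agree with periodic trends, so Na^+ is the misplaced ion.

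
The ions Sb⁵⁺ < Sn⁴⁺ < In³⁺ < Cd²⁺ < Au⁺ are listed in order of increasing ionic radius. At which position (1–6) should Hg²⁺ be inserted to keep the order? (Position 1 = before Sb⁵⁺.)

First list Z and electron count for each: Sb⁵⁺: 46 e⁻, Z=51, Sn⁴⁺: 46 e⁻, Z=50, In³⁺: 46 e⁻, Z=49, Cd²⁺: 46 e⁻, Z=48, Hg²⁺: 78 e⁻, Z=80, Au⁺: 78 e⁻, Z=79. Sb⁵⁺ < Sn⁴⁺ (isoelectronic, higher Z=51 is smaller); Sn⁴⁺ < In³⁺ (both 46 e⁻, Z=50>49); In³⁺ < Cd²⁺ (isoelectronic, higher Z=49 is smaller); Cd²⁺ < Hg²⁺ (same group, period 5 vs 6); Hg²⁺ < Au⁺ (isoelectronic, higher Z=80 is smaller).
The complete sequence is Sb⁵⁺ < Sn⁴⁺ < In³⁺ < Cd²⁺ < Hg²⁺ < Au⁺. Hg²⁺ sits at position 5.

5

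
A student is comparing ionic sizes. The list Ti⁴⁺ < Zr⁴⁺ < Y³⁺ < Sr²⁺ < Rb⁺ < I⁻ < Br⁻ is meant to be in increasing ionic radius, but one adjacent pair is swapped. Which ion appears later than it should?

Compare adjacent ions: both in group 17 with the same charge; Br⁻ (period 4) has the smaller radius — yet in this increasing list I⁻ sits before Br⁻. Nothing else is reversed, so Br⁻ should move one place to the left.

Br⁻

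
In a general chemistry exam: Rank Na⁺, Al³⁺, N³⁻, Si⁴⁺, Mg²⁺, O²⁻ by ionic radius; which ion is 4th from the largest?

Mg²⁺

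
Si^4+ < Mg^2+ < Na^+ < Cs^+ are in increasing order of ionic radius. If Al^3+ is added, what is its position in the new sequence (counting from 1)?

Electron counts and nuclear charges: Si^4+: 10 e⁻, Z=14, Al^3+: 10 e⁻, Z=13, Mg^2+: 10 e⁻, Z=12, Na^+: 10 e⁻, Z=11, Cs^+: 54 e⁻, Z=55. Si^4+ < Al^3+ (isoelectronic, higher Z=14 is smaller); Al^3+ < Mg^2+ (both 10 e⁻, Z=13>12); Mg^2+ < Na^+ (both 10 e⁻, Z=12>11); Na^+ < Cs^+ (same group, 3 shells fewer).
The complete sequence is Si^4+ < Al^3+ < Mg^2+ < Na^+ < Cs^+. Al^3+ sits at position 2.

2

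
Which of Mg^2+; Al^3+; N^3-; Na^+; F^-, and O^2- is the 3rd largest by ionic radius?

Isoelectronic series (10 e⁻ each). Size is set by nuclear charge: more protons means a smaller ion. Al^3+ (Z=13), Mg^2+ (Z=12), Na^+ (Z=11), F^- (Z=9), O^2- (Z=8), N^3- (Z=7).
Ordering: Al^3+ < Mg^2+ < Na^+ < F^- < O^2- < N^3-. The 3rd largest is F^-.

F^-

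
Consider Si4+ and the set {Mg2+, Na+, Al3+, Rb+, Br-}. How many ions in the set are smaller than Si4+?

0

Electron counts and nuclear charges: Si4+ has 10 e⁻ (Z=14), Al3+ has 10 e⁻ (Z=13), Mg2+ has 10 e⁻ (Z=12), Na+ has 10 e⁻ (Z=11), Rb+ has 36 e⁻ (Z=37), Br- has 36 e⁻ (Z=35). Si4+ < Al3+ (isoelectronic, higher Z=14 is smaller); Al3+ < Mg2+ (both 10 e⁻, Z=13>12); Mg2+ < Na+ (both 10 e⁻, Z=12>11); Na+ < Rb+ (same group, 2 shells fewer); Rb+ < Br- (isoelectronic, higher Z=37 is smaller).
Relative to Si4+, the ions that are smaller are none. That's 0.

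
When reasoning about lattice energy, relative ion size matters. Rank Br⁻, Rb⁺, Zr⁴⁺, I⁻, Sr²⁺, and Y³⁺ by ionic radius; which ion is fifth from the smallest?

Zr⁴⁺ (Z=40, 36 e⁻), Y³⁺ (Z=39, 36 e⁻), Sr²⁺ (Z=38, 36 e⁻), Rb⁺ (Z=37, 36 e⁻), Br⁻ (Z=35, 36 e⁻), I⁻ (Z=53, 54 e⁻). Zr⁴⁺ < Y³⁺ (both 36 e⁻, Z=40>39); Y³⁺ < Sr²⁺ (both 36 e⁻, Z=39>38); Sr²⁺ < Rb⁺ (isoelectronic, higher Z=38 is smaller); Rb⁺ < Br⁻ (isoelectronic, higher Z=37 is smaller); Br⁻ < I⁻ (same group, 1 shell fewer).
That gives Zr⁴⁺ < Y³⁺ < Sr²⁺ < Rb⁺ < Br⁻ < I⁻. From the smallest end, number 5 is Br⁻.

Br⁻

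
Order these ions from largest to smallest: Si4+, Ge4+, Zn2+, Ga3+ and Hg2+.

Si4+: 10 e⁻, Z=14, Ge4+: 28 e⁻, Z=32, Ga3+: 28 e⁻, Z=31, Zn2+: 28 e⁻, Z=30, Hg2+: 78 e⁻, Z=80. Si4+ < Ge4+ (same group, 1 shell fewer); Ge4+ < Ga3+ (both 28 e⁻, Z=32>31); Ga3+ < Zn2+ (both 28 e⁻, Z=31>30); Zn2+ < Hg2+ (same group, 2 shells fewer).

Hg2+ > Zn2+ > Ga3+ > Ge4+ > Si4+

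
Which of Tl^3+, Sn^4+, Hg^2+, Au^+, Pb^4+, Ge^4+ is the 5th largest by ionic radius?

Tabulating Z and e⁻: Ge^4+ (Z=32, 28 e⁻), Sn^4+ (Z=50, 46 e⁻), Pb^4+ (Z=82, 78 e⁻), Tl^3+ (Z=81, 78 e⁻), Hg^2+ (Z=80, 78 e⁻), Au^+ (Z=79, 78 e⁻). Ge^4+ < Sn^4+ (same group, 1 shell fewer); Sn^4+ < Pb^4+ (same group, 1 shell fewer); Pb^4+ < Tl^3+ (isoelectronic, higher Z=82 is smaller); Tl^3+ < Hg^2+ (isoelectronic, higher Z=81 is smaller); Hg^2+ < Au^+ (both 78 e⁻, Z=80>79).
That gives Ge^4+ < Sn^4+ < Pb^4+ < Tl^3+ < Hg^2+ < Au^+. From the largest end, number 5 is Sn^4+.

Sn^4+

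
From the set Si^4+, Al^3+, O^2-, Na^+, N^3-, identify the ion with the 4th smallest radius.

Isoelectronic series (10 e⁻ each). Size is set by nuclear charge: more protons means a smaller ion. Si^4+ (Z=14), Al^3+ (Z=13), Na^+ (Z=11), O^2- (Z=8), N^3- (Z=7).
Ordering: Si^4+ < Al^3+ < Na^+ < O^2- < N^3-. The 4th smallest is O^2-.

O^2-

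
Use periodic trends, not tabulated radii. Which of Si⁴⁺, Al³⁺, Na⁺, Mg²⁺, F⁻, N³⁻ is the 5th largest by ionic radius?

These species are isoelectronic with 10 electrons. The only difference is the number of protons: Si⁴⁺ (Z=14), Al³⁺ (Z=13), Mg²⁺ (Z=12), Na⁺ (Z=11), F⁻ (Z=9), N³⁻ (Z=7). The strongest nuclear pull (Si⁴⁺) gives the smallest ion.
That gives Si⁴⁺ < Al³⁺ < Mg²⁺ < Na⁺ < F⁻ < N³⁻. From the largest end, number 5 is Al³⁺.

Al³⁺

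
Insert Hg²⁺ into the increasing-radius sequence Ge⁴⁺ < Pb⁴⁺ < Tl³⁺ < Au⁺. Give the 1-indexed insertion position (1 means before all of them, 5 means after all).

Tabulating Z and e⁻: Ge⁴⁺: 28 e⁻, Z=32, Pb⁴⁺: 78 e⁻, Z=82, Tl³⁺: 78 e⁻, Z=81, Hg²⁺: 78 e⁻, Z=80, Au⁺: 78 e⁻, Z=79. Ge⁴⁺ < Pb⁴⁺ (same group, period 4 vs 6); Pb⁴⁺ < Tl³⁺ (both 78 e⁻, Z=82>81); Tl³⁺ < Hg²⁺ (isoelectronic, higher Z=81 is smaller); Hg²⁺ < Au⁺ (isoelectronic, higher Z=80 is smaller).
The complete sequence is Ge⁴⁺ < Pb⁴⁺ < Tl³⁺ < Hg²⁺ < Au⁺. Hg²⁺ sits at position 4.

4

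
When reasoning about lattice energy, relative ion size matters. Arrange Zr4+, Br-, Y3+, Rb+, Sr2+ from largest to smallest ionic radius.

All of these have 36 electrons (isoelectronic). With the same electron cloud, the ion with the most protons pulls it in tightest. Nuclear charges: Zr4+ (Z=40), Y3+ (Z=39), Sr2+ (Z=38), Rb+ (Z=37), Br- (Z=35). Highest Z is smallest.

Br- > Rb+ > Sr2+ > Y3+ > Zr4+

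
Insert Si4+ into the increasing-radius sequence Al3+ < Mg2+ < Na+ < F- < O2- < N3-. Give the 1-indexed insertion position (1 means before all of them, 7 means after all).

1

These species are isoelectronic with 10 electrons. The only difference is the number of protons: Si4+ (Z=14), Al3+ (Z=13), Mg2+ (Z=12), Na+ (Z=11), F- (Z=9), O2- (Z=8), N3- (Z=7). The strongest nuclear pull (Si4+) gives the smallest ion.
Putting Si4+ in gives Si4+ < Al3+ < Mg2+ < Na+ < F- < O2- < N3-; it lands at slot 1.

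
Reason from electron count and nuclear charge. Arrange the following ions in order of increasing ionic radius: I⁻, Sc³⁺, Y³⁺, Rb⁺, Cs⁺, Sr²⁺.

Sc³⁺ < Y³⁺ < Sr²⁺ < Rb⁺ < Cs⁺ < I⁻

Tabulating Z and e⁻: Sc³⁺ has 18 e⁻ (Z=21), Y³⁺ has 36 e⁻ (Z=39), Sr²⁺ has 36 e⁻ (Z=38), Rb⁺ has 36 e⁻ (Z=37), Cs⁺ has 54 e⁻ (Z=55), I⁻ has 54 e⁻ (Z=53). Sc³⁺ < Y³⁺ (same group, period 4 vs 5); Y³⁺ < Sr²⁺ (both 36 e⁻, Z=39>38); Sr²⁺ < Rb⁺ (both 36 e⁻, Z=38>37); Rb⁺ < Cs⁺ (same group, period 5 vs 6); Cs⁺ < I⁻ (isoelectronic, higher Z=55 is smaller).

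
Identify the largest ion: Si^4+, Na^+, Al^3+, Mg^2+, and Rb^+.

Rb^+

First list Z and electron count for each: Si^4+: 10 e⁻, Z=14, Al^3+: 10 e⁻, Z=13, Mg^2+: 10 e⁻, Z=12, Na^+: 10 e⁻, Z=11, Rb^+: 36 e⁻, Z=37. Si^4+ < Al^3+ (isoelectronic, higher Z=14 is smaller); Al^3+ < Mg^2+ (both 10 e⁻, Z=13>12); Mg^2+ < Na^+ (both 10 e⁻, Z=12>11); Na^+ < Rb^+ (same group, 2 shells fewer).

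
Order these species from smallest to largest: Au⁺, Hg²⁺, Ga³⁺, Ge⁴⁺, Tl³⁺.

Ge⁴⁺ < Ga³⁺ < Tl³⁺ < Hg²⁺ < Au⁺

Work out protons and electrons: Ge⁴⁺: 28 e⁻, Z=32, Ga³⁺: 28 e⁻, Z=31, Tl³⁺: 78 e⁻, Z=81, Hg²⁺: 78 e⁻, Z=80, Au⁺: 78 e⁻, Z=79. Ge⁴⁺ < Ga³⁺ (isoelectronic, higher Z=32 is smaller); Ga³⁺ < Tl³⁺ (same group, period 4 vs 6); Tl³⁺ < Hg²⁺ (isoelectronic, higher Z=81 is smaller); Hg²⁺ < Au⁺ (both 78 e⁻, Z=80>79).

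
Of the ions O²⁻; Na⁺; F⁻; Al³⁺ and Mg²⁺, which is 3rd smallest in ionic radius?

Na⁺

All of these have 10 electrons (isoelectronic). With the same electron cloud, the ion with the most protons pulls it in tightest. Nuclear charges: Al³⁺ (Z=13), Mg²⁺ (Z=12), Na⁺ (Z=11), F⁻ (Z=9), O²⁻ (Z=8). Highest Z is smallest.
Full ascending order: Al³⁺ < Mg²⁺ < Na⁺ < F⁻ < O²⁻. Counting from the smallest, position 3 is Na⁺.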